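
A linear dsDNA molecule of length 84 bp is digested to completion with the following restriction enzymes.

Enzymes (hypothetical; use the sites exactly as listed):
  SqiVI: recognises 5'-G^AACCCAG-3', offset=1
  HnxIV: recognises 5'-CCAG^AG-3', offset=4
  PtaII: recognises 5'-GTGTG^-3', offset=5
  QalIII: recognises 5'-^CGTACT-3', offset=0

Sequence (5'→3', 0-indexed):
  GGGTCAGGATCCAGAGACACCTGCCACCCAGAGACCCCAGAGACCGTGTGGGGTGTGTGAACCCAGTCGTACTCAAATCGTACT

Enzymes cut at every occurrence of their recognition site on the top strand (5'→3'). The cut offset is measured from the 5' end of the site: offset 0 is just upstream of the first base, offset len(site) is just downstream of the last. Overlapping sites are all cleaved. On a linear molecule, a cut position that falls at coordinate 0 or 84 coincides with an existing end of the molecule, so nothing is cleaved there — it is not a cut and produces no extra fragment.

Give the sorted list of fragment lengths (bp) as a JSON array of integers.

[2,6,7,8,9,10,11,14,17]

Site scan:
  SqiVI GAACCCAG/1: at [58] ⇒ [59]
  HnxIV CCAGAG/4: at [10, 27, 36] ⇒ [14, 31, 40]
  PtaII GTGTG/5: at [45, 52, 54] ⇒ [50, 57, 59]
  QalIII CGTACT/0: at [67, 78] ⇒ [67, 78]

Pooled cuts: [14, 31, 40, 50, 57, 59, 67, 78]

Fragments:
  [0,14): 14 bp
  [14,31): 17 bp
  [31,40): 9 bp
  [40,50): 10 bp
  [50,57): 7 bp
  [57,59): 2 bp
  [59,67): 8 bp
  [67,78): 11 bp
  [78,84): 6 bp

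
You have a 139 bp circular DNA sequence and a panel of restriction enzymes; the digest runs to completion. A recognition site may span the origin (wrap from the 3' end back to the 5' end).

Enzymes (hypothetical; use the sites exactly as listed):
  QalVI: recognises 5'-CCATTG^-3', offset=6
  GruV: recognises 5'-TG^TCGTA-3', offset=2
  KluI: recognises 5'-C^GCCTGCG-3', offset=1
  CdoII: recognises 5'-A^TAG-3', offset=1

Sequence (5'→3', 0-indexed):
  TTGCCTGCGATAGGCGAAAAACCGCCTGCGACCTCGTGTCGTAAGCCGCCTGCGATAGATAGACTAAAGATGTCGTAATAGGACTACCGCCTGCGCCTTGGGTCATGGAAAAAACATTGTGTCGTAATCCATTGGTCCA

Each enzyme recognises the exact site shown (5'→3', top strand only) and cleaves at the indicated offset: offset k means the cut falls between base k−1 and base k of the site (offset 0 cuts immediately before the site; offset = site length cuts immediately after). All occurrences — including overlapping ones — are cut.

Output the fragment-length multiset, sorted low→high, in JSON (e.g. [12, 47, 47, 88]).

[4,6,7,8,8,9,10,13,13,13,15,33]

Per-enzyme occurrences:
  QalVI CCATTG/6: at [128, 136] ⇒ [3, 134]
  GruV TGTCGTA/2: at [36, 70, 119] ⇒ [38, 72, 121]
  KluI CGCCTGCG/1: at [22, 46, 87] ⇒ [23, 47, 88]
  CdoII ATAG/1: at [9, 54, 58, 77] ⇒ [10, 55, 59, 78]

Pooled cuts: [3, 10, 23, 38, 47, 55, 59, 72, 78, 88, 121, 134]

Fragments:
  3→10: 7 bp
  10→23: 13 bp
  23→38: 15 bp
  38→47: 9 bp
  47→55: 8 bp
  55→59: 4 bp
  59→72: 13 bp
  72→78: 6 bp
  78→88: 10 bp
  88→121: 33 bp
  121→134: 13 bp
  134→3 (wrap): 139-134+3 = 8 bp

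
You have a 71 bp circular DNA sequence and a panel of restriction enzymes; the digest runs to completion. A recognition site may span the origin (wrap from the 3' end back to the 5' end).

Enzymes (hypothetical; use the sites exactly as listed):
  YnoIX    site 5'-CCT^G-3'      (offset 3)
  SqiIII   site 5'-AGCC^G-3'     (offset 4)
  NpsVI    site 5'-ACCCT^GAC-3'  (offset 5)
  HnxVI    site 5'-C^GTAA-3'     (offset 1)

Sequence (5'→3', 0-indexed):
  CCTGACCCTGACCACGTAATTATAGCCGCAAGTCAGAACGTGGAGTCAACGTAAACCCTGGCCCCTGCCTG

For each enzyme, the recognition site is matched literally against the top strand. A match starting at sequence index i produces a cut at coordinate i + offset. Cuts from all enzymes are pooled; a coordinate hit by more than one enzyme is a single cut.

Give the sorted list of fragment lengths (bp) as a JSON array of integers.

[4,4,6,6,7,9,12,23]

Per-enzyme occurrences:
  YnoIX (CCTG, off=3): starts [0, 6, 56, 63, 67] → cuts [3, 9, 59, 66, 70]
  SqiIII (AGCCG, off=4): starts [23] → cuts [27]
  NpsVI (ACCCTGAC, off=5): starts [4] → cuts [9]
  HnxVI (CGTAA, off=1): starts [14, 49] → cuts [15, 50]

All cut coordinates (distinct, sorted): [3, 9, 15, 27, 50, 59, 66, 70]

Fragments:
  3→9: 6 bp
  9→15: 6 bp
  15→27: 12 bp
  27→50: 23 bp
  50→59: 9 bp
  59→66: 7 bp
  66→70: 4 bp
  70→3 (wrap): 71-70+3 = 4 bp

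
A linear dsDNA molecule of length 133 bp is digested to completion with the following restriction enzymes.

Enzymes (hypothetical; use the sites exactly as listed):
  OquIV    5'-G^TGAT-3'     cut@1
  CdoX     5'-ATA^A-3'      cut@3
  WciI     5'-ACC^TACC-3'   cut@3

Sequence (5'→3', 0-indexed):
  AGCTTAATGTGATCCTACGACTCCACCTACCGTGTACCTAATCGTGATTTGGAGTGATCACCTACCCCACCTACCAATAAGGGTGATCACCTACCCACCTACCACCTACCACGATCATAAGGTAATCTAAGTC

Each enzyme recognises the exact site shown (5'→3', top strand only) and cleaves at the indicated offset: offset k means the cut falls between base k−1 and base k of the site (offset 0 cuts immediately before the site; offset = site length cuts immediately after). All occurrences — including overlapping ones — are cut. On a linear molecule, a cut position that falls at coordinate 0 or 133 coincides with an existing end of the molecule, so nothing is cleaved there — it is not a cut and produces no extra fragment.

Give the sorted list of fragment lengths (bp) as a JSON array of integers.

Site scan:
  OquIV GTGAT/1: at [8, 43, 53, 82] ⇒ [9, 44, 54, 83]
  CdoX ATAA/3: at [76, 116] ⇒ [79, 119]
  WciI ACCTACC/3: at [24, 59, 68, 88, 96, 103] ⇒ [27, 62, 71, 91, 99, 106]

Pooled cuts: [9, 27, 44, 54, 62, 71, 79, 83, 91, 99, 106, 119]

Fragments:
  [0,9): 9 bp
  [9,27): 18 bp
  [27,44): 17 bp
  [44,54): 10 bp
  [54,62): 8 bp
  [62,71): 9 bp
  [71,79): 8 bp
  [79,83): 4 bp
  [83,91): 8 bp
  [91,99): 8 bp
  [99,106): 7 bp
  [106,119): 13 bp
  [119,133): 14 bp

[4,7,8,8,8,8,9,9,10,13,14,17,18]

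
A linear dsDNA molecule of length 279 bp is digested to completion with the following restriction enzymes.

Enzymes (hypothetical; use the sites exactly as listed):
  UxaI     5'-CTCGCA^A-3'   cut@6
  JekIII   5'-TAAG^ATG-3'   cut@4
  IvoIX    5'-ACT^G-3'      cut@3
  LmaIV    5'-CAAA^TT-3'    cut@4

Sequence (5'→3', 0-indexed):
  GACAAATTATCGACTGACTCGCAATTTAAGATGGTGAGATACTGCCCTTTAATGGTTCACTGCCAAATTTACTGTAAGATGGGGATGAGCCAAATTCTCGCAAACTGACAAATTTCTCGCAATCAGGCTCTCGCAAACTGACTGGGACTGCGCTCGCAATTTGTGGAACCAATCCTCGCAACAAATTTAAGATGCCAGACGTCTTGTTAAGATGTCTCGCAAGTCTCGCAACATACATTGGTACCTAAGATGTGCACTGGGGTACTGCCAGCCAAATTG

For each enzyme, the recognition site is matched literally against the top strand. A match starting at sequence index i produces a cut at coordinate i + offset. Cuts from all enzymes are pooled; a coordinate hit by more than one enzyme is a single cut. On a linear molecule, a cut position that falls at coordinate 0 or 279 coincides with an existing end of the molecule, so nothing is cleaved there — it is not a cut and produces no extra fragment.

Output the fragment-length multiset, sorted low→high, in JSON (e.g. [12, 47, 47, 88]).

Site scan:
  UxaI (CTCGCAA, off=6): starts [17, 96, 115, 129, 152, 174, 215, 224] → cuts [23, 102, 121, 135, 158, 180, 221, 230]
  JekIII (TAAGATG, off=4): starts [26, 74, 187, 207, 245] → cuts [30, 78, 191, 211, 249]
  IvoIX (ACTG, off=3): starts [12, 40, 58, 70, 103, 136, 140, 146, 255, 263] → cuts [15, 43, 61, 73, 106, 139, 143, 149, 258, 266]
  LmaIV (CAAATT, off=4): starts [2, 63, 90, 108, 181, 272] → cuts [6, 67, 94, 112, 185, 276]

Pooled cuts: [6, 15, 23, 30, 43, 61, 67, 73, 78, 94, 102, 106, 112, 121, 135, 139, 143, 149, 158, 180, 185, 191, 211, 221, 230, 249, 258, 266, 276]

Fragment lengths:
  [0,6): 6 bp
  [6,15): 9 bp
  [15,23): 8 bp
  [23,30): 7 bp
  [30,43): 13 bp
  [43,61): 18 bp
  [61,67): 6 bp
  [67,73): 6 bp
  [73,78): 5 bp
  [78,94): 16 bp
  [94,102): 8 bp
  [102,106): 4 bp
  [106,112): 6 bp
  [112,121): 9 bp
  [121,135): 14 bp
  [135,139): 4 bp
  [139,143): 4 bp
  [143,149): 6 bp
  [149,158): 9 bp
  [158,180): 22 bp
  [180,185): 5 bp
  [185,191): 6 bp
  [191,211): 20 bp
  [211,221): 10 bp
  [221,230): 9 bp
  [230,249): 19 bp
  [249,258): 9 bp
  [258,266): 8 bp
  [266,276): 10 bp
  [276,279): 3 bp

[3,4,4,4,5,5,6,6,6,6,6,6,7,8,8,8,9,9,9,9,9,10,10,13,14,16,18,19,20,22]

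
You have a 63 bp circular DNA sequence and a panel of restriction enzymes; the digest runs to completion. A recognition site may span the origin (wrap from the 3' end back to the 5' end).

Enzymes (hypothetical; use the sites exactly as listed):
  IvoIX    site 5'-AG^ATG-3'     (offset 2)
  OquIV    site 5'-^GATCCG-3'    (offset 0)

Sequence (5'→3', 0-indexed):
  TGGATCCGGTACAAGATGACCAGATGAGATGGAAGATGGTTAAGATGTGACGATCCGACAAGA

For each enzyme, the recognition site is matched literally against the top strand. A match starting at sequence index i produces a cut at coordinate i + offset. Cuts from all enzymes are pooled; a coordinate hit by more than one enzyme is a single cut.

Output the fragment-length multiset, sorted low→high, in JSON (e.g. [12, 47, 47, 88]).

Site scan:
  IvoIX AGATG/2: at [13, 21, 26, 33, 42, 60] ⇒ [15, 23, 28, 35, 44, 62]
  OquIV GATCCG/0: at [2, 51] ⇒ [2, 51]

All cut coordinates (distinct, sorted): [2, 15, 23, 28, 35, 44, 51, 62]

Fragment lengths:
  2→15: 13 bp
  15→23: 8 bp
  23→28: 5 bp
  28→35: 7 bp
  35→44: 9 bp
  44→51: 7 bp
  51→62: 11 bp
  62→2 (wrap): 63-62+2 = 3 bp

[3,5,7,7,8,9,11,13]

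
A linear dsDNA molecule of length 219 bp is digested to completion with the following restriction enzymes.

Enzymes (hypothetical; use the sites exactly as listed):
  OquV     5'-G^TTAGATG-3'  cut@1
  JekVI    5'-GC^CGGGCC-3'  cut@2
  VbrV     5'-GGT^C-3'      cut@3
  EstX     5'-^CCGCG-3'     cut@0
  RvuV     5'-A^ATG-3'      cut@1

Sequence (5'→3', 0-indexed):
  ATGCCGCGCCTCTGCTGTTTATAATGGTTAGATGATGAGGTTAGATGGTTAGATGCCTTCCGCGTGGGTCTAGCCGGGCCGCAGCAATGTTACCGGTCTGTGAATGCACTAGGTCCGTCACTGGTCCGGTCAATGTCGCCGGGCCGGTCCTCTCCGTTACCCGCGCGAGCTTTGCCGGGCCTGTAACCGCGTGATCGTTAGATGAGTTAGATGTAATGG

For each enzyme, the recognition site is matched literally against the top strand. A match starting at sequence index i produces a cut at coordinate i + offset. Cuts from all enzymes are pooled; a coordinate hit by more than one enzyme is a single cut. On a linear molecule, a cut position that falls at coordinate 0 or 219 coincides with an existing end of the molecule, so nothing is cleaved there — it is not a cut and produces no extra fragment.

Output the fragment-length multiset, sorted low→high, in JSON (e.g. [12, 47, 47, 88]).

Per-enzyme occurrences:
  OquV (GTTAGATG, off=1): starts [26, 39, 47, 196, 205] → cuts [27, 40, 48, 197, 206]
  JekVI (GCCGGGCC, off=2): starts [72, 137, 173] → cuts [74, 139, 175]
  VbrV (GGTC, off=3): starts [66, 94, 111, 122, 127, 145] → cuts [69, 97, 114, 125, 130, 148]
  EstX (CCGCG, off=0): starts [3, 59, 160, 186] → cuts [3, 59, 160, 186]
  RvuV (AATG, off=1): starts [22, 85, 102, 131, 214] → cuts [23, 86, 103, 132, 215]

Pooled cuts: [3, 23, 27, 40, 48, 59, 69, 74, 86, 97, 103, 114, 125, 130, 132, 139, 148, 160, 175, 186, 197, 206, 215]

Fragment lengths:
  [0,3): 3 bp
  [3,23): 20 bp
  [23,27): 4 bp
  [27,40): 13 bp
  [40,48): 8 bp
  [48,59): 11 bp
  [59,69): 10 bp
  [69,74): 5 bp
  [74,86): 12 bp
  [86,97): 11 bp
  [97,103): 6 bp
  [103,114): 11 bp
  [114,125): 11 bp
  [125,130): 5 bp
  [130,132): 2 bp
  [132,139): 7 bp
  [139,148): 9 bp
  [148,160): 12 bp
  [160,175): 15 bp
  [175,186): 11 bp
  [186,197): 11 bp
  [197,206): 9 bp
  [206,215): 9 bp
  [215,219): 4 bp

[2,3,4,4,5,5,6,7,8,9,9,9,10,11,11,11,11,11,11,12,12,13,15,20]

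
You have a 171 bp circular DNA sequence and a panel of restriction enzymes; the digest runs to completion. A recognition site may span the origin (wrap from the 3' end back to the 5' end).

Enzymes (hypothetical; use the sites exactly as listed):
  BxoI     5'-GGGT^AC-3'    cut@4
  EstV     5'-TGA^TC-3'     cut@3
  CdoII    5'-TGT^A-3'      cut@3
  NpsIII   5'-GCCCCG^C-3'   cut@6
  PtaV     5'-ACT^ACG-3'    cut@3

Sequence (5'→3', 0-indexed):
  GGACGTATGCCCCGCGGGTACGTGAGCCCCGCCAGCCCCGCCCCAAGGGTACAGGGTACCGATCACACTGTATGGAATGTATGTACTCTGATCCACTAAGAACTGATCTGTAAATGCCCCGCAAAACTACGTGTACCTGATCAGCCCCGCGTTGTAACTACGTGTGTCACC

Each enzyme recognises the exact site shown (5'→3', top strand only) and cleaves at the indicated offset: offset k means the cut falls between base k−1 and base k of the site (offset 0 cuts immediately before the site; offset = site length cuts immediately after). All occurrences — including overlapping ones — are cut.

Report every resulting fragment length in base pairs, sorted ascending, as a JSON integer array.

Scan for sites:
  BxoI GGGTAC/4: at [15, 46, 53] ⇒ [19, 50, 57]
  EstV TGATC/3: at [88, 103, 137] ⇒ [91, 106, 140]
  CdoII TGTA/3: at [68, 77, 81, 108, 131, 152] ⇒ [71, 80, 84, 111, 134, 155]
  NpsIII GCCCCGC/6: at [8, 25, 34, 115, 143] ⇒ [14, 31, 40, 121, 149]
  PtaV ACTACG/3: at [125, 156] ⇒ [128, 159]

Pooled cuts: [14, 19, 31, 40, 50, 57, 71, 80, 84, 91, 106, 111, 121, 128, 134, 140, 149, 155, 159]

Fragments:
  14→19: 5 bp
  19→31: 12 bp
  31→40: 9 bp
  40→50: 10 bp
  50→57: 7 bp
  57→71: 14 bp
  71→80: 9 bp
  80→84: 4 bp
  84→91: 7 bp
  91→106: 15 bp
  106→111: 5 bp
  111→121: 10 bp
  121→128: 7 bp
  128→134: 6 bp
  134→140: 6 bp
  140→149: 9 bp
  149→155: 6 bp
  155→159: 4 bp
  159→14 (wrap): 171-159+14 = 26 bp

[4,4,5,5,6,6,6,7,7,7,9,9,9,10,10,12,14,15,26]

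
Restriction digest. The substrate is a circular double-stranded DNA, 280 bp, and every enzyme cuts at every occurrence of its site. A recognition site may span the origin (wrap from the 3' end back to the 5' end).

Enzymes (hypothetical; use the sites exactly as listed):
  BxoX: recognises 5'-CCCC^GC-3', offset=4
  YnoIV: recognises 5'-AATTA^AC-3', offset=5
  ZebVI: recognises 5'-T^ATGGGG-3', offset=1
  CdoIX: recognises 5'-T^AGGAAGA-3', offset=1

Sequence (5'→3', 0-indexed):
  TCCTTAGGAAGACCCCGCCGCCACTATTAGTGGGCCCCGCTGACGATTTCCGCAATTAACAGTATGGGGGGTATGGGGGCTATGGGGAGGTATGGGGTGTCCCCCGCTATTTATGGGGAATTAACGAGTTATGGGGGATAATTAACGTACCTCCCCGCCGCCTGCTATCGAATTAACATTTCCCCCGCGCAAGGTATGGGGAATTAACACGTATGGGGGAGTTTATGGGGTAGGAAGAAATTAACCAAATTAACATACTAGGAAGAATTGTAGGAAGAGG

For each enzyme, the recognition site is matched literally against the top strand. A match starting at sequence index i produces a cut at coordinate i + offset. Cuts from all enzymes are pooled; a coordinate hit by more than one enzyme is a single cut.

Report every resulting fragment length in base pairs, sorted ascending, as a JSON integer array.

[5,6,7,7,7,7,9,9,9,9,10,11,11,11,11,12,12,12,12,14,14,14,19,20,22]

Per-enzyme occurrences:
  BxoX (CCCCGC, off=4): starts [12, 34, 101, 152, 182] → cuts [16, 38, 105, 156, 186]
  YnoIV (AATTAAC, off=5): starts [53, 118, 139, 170, 201, 238, 247] → cuts [58, 123, 144, 175, 206, 243, 252]
  ZebVI (TATGGGG, off=1): starts [62, 71, 80, 90, 111, 129, 194, 211, 223] → cuts [63, 72, 81, 91, 112, 130, 195, 212, 224]
  CdoIX (TAGGAAGA, off=1): starts [4, 230, 258, 270] → cuts [5, 231, 259, 271]

Pooled cuts: [5, 16, 38, 58, 63, 72, 81, 91, 105, 112, 123, 130, 144, 156, 175, 186, 195, 206, 212, 224, 231, 243, 252, 259, 271]

Fragment lengths:
  5→16: 11 bp
  16→38: 22 bp
  38→58: 20 bp
  58→63: 5 bp
  63→72: 9 bp
  72→81: 9 bp
  81→91: 10 bp
  91→105: 14 bp
  105→112: 7 bp
  112→123: 11 bp
  123→130: 7 bp
  130→144: 14 bp
  144→156: 12 bp
  156→175: 19 bp
  175→186: 11 bp
  186→195: 9 bp
  195→206: 11 bp
  206→212: 6 bp
  212→224: 12 bp
  224→231: 7 bp
  231→243: 12 bp
  243→252: 9 bp
  252→259: 7 bp
  259→271: 12 bp
  271→5 (wrap): 280-271+5 = 14 bp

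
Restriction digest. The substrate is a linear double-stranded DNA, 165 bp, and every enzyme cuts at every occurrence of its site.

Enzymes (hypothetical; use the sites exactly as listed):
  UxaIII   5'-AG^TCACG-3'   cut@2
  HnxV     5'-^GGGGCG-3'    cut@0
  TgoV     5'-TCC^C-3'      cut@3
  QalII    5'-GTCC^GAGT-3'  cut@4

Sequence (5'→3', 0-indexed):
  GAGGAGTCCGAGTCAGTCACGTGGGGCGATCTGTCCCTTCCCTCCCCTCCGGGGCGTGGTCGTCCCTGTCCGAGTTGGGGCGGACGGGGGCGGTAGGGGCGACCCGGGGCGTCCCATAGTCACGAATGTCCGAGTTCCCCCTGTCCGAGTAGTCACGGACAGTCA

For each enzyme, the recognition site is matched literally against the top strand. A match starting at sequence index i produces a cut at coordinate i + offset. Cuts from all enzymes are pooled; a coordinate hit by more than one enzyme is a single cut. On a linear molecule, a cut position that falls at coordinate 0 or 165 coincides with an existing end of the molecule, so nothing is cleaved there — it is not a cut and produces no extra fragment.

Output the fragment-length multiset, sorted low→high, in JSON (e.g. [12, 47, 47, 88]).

Scan for sites:
  UxaIII (AGTCACG, off=2): starts [14, 117, 150] → cuts [16, 119, 152]
  HnxV (GGGGCG, off=0): starts [22, 50, 76, 86, 95, 105] → cuts [22, 50, 76, 86, 95, 105]
  TgoV (TCCC, off=3): starts [33, 38, 42, 62, 111, 135] → cuts [36, 41, 45, 65, 114, 138]
  QalII (GTCCGAGT, off=4): starts [5, 67, 127, 142] → cuts [9, 71, 131, 146]

Pooled cuts: [9, 16, 22, 36, 41, 45, 50, 65, 71, 76, 86, 95, 105, 114, 119, 131, 138, 146, 152]

Fragments:
  [0,9): 9 bp
  [9,16): 7 bp
  [16,22): 6 bp
  [22,36): 14 bp
  [36,41): 5 bp
  [41,45): 4 bp
  [45,50): 5 bp
  [50,65): 15 bp
  [65,71): 6 bp
  [71,76): 5 bp
  [76,86): 10 bp
  [86,95): 9 bp
  [95,105): 10 bp
  [105,114): 9 bp
  [114,119): 5 bp
  [119,131): 12 bp
  [131,138): 7 bp
  [138,146): 8 bp
  [146,152): 6 bp
  [152,165): 13 bp

[4,5,5,5,5,6,6,6,7,7,8,9,9,9,10,10,12,13,14,15]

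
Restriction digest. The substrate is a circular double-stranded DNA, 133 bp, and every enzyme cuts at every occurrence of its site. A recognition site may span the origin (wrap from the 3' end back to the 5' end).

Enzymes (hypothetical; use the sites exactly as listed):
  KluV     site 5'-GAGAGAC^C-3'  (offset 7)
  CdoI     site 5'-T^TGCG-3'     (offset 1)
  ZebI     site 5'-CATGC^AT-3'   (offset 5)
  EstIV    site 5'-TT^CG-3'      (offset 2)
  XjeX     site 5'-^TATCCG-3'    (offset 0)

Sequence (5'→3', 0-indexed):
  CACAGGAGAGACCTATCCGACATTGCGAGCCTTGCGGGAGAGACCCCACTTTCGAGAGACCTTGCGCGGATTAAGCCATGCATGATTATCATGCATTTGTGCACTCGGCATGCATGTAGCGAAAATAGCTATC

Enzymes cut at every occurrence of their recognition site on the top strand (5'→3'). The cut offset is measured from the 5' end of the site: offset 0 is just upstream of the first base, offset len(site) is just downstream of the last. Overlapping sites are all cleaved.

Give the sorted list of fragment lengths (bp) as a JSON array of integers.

[1,2,8,8,9,10,12,13,19,19,32]

Site scan:
  KluV GAGAGACC/7: at [5, 37, 53] ⇒ [12, 44, 60]
  CdoI TTGCG/1: at [22, 31, 61] ⇒ [23, 32, 62]
  ZebI CATGCAT/5: at [76, 89, 108] ⇒ [81, 94, 113]
  EstIV TTCG/2: at [50] ⇒ [52]
  XjeX TATCCG/0: at [13] ⇒ [13]

Pooled cuts: [12, 13, 23, 32, 44, 52, 60, 62, 81, 94, 113]

Fragment lengths:
  12→13: 1 bp
  13→23: 10 bp
  23→32: 9 bp
  32→44: 12 bp
  44→52: 8 bp
  52→60: 8 bp
  60→62: 2 bp
  62→81: 19 bp
  81→94: 13 bp
  94→113: 19 bp
  113→12 (wrap): 133-113+12 = 32 bp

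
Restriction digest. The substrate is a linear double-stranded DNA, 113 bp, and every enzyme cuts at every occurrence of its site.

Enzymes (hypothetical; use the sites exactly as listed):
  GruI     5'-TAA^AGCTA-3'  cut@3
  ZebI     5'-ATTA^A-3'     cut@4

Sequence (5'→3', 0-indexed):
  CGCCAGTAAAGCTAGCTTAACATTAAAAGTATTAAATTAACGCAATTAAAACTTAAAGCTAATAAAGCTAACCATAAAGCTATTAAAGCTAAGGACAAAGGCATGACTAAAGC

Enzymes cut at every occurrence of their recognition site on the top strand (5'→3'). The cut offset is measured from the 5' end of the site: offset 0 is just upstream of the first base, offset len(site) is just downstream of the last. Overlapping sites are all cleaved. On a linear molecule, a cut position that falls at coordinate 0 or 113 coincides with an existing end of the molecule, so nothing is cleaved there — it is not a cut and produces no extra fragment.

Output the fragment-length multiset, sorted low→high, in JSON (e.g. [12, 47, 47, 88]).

[1,5,8,8,9,9,9,9,12,16,27]

Scan for sites:
  GruI (TAAAGCTA, off=3): starts [6, 53, 62, 74, 83] → cuts [9, 56, 65, 77, 86]
  ZebI (ATTAA, off=4): starts [21, 30, 35, 44, 81] → cuts [25, 34, 39, 48, 85]

Pooled cuts: [9, 25, 34, 39, 48, 56, 65, 77, 85, 86]

Fragments:
  [0,9): 9 bp
  [9,25): 16 bp
  [25,34): 9 bp
  [34,39): 5 bp
  [39,48): 9 bp
  [48,56): 8 bp
  [56,65): 9 bp
  [65,77): 12 bp
  [77,85): 8 bp
  [85,86): 1 bp
  [86,113): 27 bp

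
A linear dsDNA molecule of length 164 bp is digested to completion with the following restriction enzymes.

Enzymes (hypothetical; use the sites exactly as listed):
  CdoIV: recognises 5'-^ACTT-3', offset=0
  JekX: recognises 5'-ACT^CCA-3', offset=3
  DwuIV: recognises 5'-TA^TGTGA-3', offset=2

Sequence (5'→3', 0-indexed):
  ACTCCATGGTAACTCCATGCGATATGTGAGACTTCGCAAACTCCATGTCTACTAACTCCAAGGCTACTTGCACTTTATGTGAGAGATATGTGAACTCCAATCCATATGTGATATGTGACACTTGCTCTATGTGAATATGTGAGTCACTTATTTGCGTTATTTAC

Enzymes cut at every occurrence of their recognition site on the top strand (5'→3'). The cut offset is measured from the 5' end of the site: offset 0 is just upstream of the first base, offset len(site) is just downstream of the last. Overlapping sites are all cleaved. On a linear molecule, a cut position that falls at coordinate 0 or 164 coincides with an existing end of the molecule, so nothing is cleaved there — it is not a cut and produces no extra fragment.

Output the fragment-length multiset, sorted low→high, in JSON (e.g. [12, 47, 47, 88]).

[3,6,6,6,6,7,8,8,8,8,10,10,10,11,11,12,15,19]

Scan for sites:
  CdoIV (ACTT, off=0): starts [30, 65, 71, 119, 145] → cuts [30, 65, 71, 119, 145]
  JekX (ACTCCA, off=3): starts [0, 11, 39, 54, 93] → cuts [3, 14, 42, 57, 96]
  DwuIV (TATGTGA, off=2): starts [22, 75, 86, 104, 111, 127, 135] → cuts [24, 77, 88, 106, 113, 129, 137]

All cut coordinates (distinct, sorted): [3, 14, 24, 30, 42, 57, 65, 71, 77, 88, 96, 106, 113, 119, 129, 137, 145]

Fragments:
  [0,3): 3 bp
  [3,14): 11 bp
  [14,24): 10 bp
  [24,30): 6 bp
  [30,42): 12 bp
  [42,57): 15 bp
  [57,65): 8 bp
  [65,71): 6 bp
  [71,77): 6 bp
  [77,88): 11 bp
  [88,96): 8 bp
  [96,106): 10 bp
  [106,113): 7 bp
  [113,119): 6 bp
  [119,129): 10 bp
  [129,137): 8 bp
  [137,145): 8 bp
  [145,164): 19 bp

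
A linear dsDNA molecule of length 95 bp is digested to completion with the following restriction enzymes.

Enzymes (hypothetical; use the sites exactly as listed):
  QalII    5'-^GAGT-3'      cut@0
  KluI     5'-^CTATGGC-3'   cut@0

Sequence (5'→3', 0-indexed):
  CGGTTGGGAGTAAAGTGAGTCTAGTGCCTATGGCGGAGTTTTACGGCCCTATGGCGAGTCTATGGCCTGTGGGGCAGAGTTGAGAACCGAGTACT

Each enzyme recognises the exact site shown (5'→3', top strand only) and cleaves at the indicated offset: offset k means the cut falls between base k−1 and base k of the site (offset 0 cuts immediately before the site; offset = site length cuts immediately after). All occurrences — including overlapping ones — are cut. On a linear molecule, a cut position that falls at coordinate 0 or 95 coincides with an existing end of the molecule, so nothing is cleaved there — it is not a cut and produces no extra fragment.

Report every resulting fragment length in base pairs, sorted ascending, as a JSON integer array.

[4,7,7,7,8,9,11,12,13,17]

Per-enzyme occurrences:
  QalII (GAGT, off=0): starts [7, 16, 35, 55, 76, 88] → cuts [7, 16, 35, 55, 76, 88]
  KluI (CTATGGC, off=0): starts [27, 48, 59] → cuts [27, 48, 59]

All cut coordinates (distinct, sorted): [7, 16, 27, 35, 48, 55, 59, 76, 88]

Fragments:
  [0,7): 7 bp
  [7,16): 9 bp
  [16,27): 11 bp
  [27,35): 8 bp
  [35,48): 13 bp
  [48,55): 7 bp
  [55,59): 4 bp
  [59,76): 17 bp
  [76,88): 12 bp
  [88,95): 7 bp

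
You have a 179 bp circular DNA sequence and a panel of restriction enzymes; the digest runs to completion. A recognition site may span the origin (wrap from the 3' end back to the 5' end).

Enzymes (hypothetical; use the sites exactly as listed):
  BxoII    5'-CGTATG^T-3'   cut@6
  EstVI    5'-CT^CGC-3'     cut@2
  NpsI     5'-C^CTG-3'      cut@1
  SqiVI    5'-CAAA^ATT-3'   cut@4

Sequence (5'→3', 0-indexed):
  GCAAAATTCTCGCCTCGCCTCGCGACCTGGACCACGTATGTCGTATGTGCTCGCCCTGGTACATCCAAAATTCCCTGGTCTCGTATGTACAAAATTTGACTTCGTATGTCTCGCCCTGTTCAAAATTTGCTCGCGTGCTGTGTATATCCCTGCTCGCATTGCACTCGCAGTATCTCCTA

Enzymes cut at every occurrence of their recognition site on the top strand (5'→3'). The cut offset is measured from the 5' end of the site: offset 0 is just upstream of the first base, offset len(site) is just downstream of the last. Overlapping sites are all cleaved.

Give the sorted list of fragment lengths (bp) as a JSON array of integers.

Per-enzyme occurrences:
  BxoII CGTATGT/6: at [34, 41, 81, 102] ⇒ [40, 47, 87, 108]
  EstVI CTCGC/2: at [8, 13, 18, 49, 109, 129, 152, 163] ⇒ [10, 15, 20, 51, 111, 131, 154, 165]
  NpsI CCTG/1: at [25, 54, 73, 114, 148] ⇒ [26, 55, 74, 115, 149]
  SqiVI CAAAATT/4: at [1, 65, 89, 120] ⇒ [5, 69, 93, 124]

Pooled cuts: [5, 10, 15, 20, 26, 40, 47, 51, 55, 69, 74, 87, 93, 108, 111, 115, 124, 131, 149, 154, 165]

Fragments:
  5→10: 5 bp
  10→15: 5 bp
  15→20: 5 bp
  20→26: 6 bp
  26→40: 14 bp
  40→47: 7 bp
  47→51: 4 bp
  51→55: 4 bp
  55→69: 14 bp
  69→74: 5 bp
  74→87: 13 bp
  87→93: 6 bp
  93→108: 15 bp
  108→111: 3 bp
  111→115: 4 bp
  115→124: 9 bp
  124→131: 7 bp
  131→149: 18 bp
  149→154: 5 bp
  154→165: 11 bp
  165→5 (wrap): 179-165+5 = 19 bp

[3,4,4,4,5,5,5,5,5,6,6,7,7,9,11,13,14,14,15,18,19]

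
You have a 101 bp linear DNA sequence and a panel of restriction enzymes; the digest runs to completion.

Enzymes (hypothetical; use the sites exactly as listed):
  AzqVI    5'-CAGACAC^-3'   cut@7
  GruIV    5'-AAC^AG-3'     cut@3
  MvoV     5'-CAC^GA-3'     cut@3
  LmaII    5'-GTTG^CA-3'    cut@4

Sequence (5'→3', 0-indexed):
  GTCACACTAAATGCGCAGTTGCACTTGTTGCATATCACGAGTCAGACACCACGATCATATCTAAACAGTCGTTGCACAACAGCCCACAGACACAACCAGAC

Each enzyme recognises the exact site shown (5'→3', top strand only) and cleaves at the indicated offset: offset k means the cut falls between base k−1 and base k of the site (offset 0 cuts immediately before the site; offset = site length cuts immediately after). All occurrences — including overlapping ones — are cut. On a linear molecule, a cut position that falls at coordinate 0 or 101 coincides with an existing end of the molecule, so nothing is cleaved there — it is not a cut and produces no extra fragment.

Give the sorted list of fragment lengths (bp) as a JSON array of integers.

Per-enzyme occurrences:
  AzqVI (CAGACAC, off=7): starts [42, 86] → cuts [49, 93]
  GruIV (AACAG, off=3): starts [63, 77] → cuts [66, 80]
  MvoV (CACGA, off=3): starts [35, 49] → cuts [38, 52]
  LmaII (GTTGCA, off=4): starts [17, 26, 70] → cuts [21, 30, 74]

Pooled cuts: [21, 30, 38, 49, 52, 66, 74, 80, 93]

Fragments:
  [0,21): 21 bp
  [21,30): 9 bp
  [30,38): 8 bp
  [38,49): 11 bp
  [49,52): 3 bp
  [52,66): 14 bp
  [66,74): 8 bp
  [74,80): 6 bp
  [80,93): 13 bp
  [93,101): 8 bp

[3,6,8,8,8,9,11,13,14,21]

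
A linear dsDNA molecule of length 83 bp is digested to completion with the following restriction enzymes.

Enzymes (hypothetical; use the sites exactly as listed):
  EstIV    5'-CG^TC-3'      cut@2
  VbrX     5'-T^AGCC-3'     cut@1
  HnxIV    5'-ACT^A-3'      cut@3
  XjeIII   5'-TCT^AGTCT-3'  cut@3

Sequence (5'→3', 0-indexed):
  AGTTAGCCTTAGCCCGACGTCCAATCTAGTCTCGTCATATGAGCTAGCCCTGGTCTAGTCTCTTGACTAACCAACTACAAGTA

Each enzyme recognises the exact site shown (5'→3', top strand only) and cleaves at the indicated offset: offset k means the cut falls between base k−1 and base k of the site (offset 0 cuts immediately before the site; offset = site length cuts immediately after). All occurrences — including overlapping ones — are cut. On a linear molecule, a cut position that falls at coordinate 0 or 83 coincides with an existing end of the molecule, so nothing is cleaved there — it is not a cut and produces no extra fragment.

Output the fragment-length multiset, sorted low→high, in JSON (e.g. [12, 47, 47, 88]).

Scan for sites:
  EstIV (CGTC, off=2): starts [17, 32] → cuts [19, 34]
  VbrX (TAGCC, off=1): starts [3, 9, 44] → cuts [4, 10, 45]
  HnxIV (ACTA, off=3): starts [65, 73] → cuts [68, 76]
  XjeIII (TCTAGTCT, off=3): starts [24, 53] → cuts [27, 56]

All cut coordinates (distinct, sorted): [4, 10, 19, 27, 34, 45, 56, 68, 76]

Fragment lengths:
  [0,4): 4 bp
  [4,10): 6 bp
  [10,19): 9 bp
  [19,27): 8 bp
  [27,34): 7 bp
  [34,45): 11 bp
  [45,56): 11 bp
  [56,68): 12 bp
  [68,76): 8 bp
  [76,83): 7 bp

[4,6,7,7,8,8,9,11,11,12]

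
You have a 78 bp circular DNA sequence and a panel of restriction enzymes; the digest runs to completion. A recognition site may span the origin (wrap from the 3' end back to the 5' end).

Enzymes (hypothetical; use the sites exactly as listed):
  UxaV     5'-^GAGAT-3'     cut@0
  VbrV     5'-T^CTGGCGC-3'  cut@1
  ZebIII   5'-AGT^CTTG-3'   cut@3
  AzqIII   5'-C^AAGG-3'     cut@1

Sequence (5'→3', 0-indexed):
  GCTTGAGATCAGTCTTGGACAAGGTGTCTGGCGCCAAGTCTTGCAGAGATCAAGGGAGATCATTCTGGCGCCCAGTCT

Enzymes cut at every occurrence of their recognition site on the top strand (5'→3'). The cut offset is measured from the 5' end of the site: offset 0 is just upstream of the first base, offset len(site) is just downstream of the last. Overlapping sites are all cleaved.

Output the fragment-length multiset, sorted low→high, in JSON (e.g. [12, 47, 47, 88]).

[4,6,6,7,7,9,9,12,18]

Per-enzyme occurrences:
  UxaV (GAGAT, off=0): starts [4, 45, 55] → cuts [4, 45, 55]
  VbrV (TCTGGCGC, off=1): starts [26, 63] → cuts [27, 64]
  ZebIII (AGTCTTG, off=3): starts [10, 36] → cuts [13, 39]
  AzqIII (CAAGG, off=1): starts [19, 50] → cuts [20, 51]

Pooled cuts: [4, 13, 20, 27, 39, 45, 51, 55, 64]

Fragment lengths:
  4→13: 9 bp
  13→20: 7 bp
  20→27: 7 bp
  27→39: 12 bp
  39→45: 6 bp
  45→51: 6 bp
  51→55: 4 bp
  55→64: 9 bp
  64→4 (wrap): 78-64+4 = 18 bp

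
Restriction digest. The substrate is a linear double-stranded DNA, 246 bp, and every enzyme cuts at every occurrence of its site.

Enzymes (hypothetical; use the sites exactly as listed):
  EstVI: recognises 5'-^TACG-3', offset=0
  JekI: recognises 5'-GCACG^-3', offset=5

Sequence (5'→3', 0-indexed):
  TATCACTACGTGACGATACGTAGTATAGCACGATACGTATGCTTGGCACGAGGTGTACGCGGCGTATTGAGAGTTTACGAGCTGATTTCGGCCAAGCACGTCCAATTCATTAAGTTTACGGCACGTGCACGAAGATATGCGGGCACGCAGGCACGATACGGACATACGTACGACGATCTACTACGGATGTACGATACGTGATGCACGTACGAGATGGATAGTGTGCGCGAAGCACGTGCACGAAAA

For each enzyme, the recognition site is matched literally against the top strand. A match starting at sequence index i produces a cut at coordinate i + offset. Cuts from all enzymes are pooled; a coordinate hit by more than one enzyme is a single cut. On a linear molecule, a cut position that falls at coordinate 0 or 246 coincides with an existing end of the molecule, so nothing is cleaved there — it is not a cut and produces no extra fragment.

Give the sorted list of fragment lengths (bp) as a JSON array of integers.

[1,1,4,4,5,5,6,6,6,8,8,8,9,10,13,13,16,16,16,17,20,25,29]

Scan for sites:
  EstVI TACG/0: at [6, 16, 33, 55, 75, 116, 156, 164, 168, 181, 189, 194, 207] ⇒ [6, 16, 33, 55, 75, 116, 156, 164, 168, 181, 189, 194, 207]
  JekI GCACG/5: at [27, 45, 95, 120, 126, 142, 150, 202, 231, 237] ⇒ [32, 50, 100, 125, 131, 147, 155, 207, 236, 242]

Pooled cuts: [6, 16, 32, 33, 50, 55, 75, 100, 116, 125, 131, 147, 155, 156, 164, 168, 181, 189, 194, 207, 236, 242]

Fragments:
  [0,6): 6 bp
  [6,16): 10 bp
  [16,32): 16 bp
  [32,33): 1 bp
  [33,50): 17 bp
  [50,55): 5 bp
  [55,75): 20 bp
  [75,100): 25 bp
  [100,116): 16 bp
  [116,125): 9 bp
  [125,131): 6 bp
  [131,147): 16 bp
  [147,155): 8 bp
  [155,156): 1 bp
  [156,164): 8 bp
  [164,168): 4 bp
  [168,181): 13 bp
  [181,189): 8 bp
  [189,194): 5 bp
  [194,207): 13 bp
  [207,236): 29 bp
  [236,242): 6 bp
  [242,246): 4 bp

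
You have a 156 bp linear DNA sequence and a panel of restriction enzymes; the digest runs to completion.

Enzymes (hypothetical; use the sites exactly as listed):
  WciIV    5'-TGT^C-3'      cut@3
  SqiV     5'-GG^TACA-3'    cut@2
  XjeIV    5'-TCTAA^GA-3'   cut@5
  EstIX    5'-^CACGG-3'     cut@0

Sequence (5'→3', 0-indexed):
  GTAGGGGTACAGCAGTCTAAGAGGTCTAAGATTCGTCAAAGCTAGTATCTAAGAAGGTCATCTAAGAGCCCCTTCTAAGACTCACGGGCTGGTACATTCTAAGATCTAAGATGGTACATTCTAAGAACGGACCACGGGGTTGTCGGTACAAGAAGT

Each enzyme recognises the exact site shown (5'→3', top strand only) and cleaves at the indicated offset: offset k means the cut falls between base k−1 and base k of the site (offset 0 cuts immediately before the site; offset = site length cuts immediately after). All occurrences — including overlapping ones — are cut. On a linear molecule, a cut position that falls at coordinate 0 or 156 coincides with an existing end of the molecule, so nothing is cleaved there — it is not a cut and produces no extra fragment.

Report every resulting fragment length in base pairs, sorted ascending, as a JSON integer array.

[3,4,5,7,7,8,9,10,10,10,10,11,13,13,13,23]

Per-enzyme occurrences:
  WciIV (TGTC, off=3): starts [140] → cuts [143]
  SqiV (GGTACA, off=2): starts [5, 90, 112, 144] → cuts [7, 92, 114, 146]
  XjeIV (TCTAAGA, off=5): starts [15, 24, 47, 60, 73, 97, 104, 119] → cuts [20, 29, 52, 65, 78, 102, 109, 124]
  EstIX (CACGG, off=0): starts [82, 132] → cuts [82, 132]

Pooled cuts: [7, 20, 29, 52, 65, 78, 82, 92, 102, 109, 114, 124, 132, 143, 146]

Fragment lengths:
  [0,7): 7 bp
  [7,20): 13 bp
  [20,29): 9 bp
  [29,52): 23 bp
  [52,65): 13 bp
  [65,78): 13 bp
  [78,82): 4 bp
  [82,92): 10 bp
  [92,102): 10 bp
  [102,109): 7 bp
  [109,114): 5 bp
  [114,124): 10 bp
  [124,132): 8 bp
  [132,143): 11 bp
  [143,146): 3 bp
  [146,156): 10 bp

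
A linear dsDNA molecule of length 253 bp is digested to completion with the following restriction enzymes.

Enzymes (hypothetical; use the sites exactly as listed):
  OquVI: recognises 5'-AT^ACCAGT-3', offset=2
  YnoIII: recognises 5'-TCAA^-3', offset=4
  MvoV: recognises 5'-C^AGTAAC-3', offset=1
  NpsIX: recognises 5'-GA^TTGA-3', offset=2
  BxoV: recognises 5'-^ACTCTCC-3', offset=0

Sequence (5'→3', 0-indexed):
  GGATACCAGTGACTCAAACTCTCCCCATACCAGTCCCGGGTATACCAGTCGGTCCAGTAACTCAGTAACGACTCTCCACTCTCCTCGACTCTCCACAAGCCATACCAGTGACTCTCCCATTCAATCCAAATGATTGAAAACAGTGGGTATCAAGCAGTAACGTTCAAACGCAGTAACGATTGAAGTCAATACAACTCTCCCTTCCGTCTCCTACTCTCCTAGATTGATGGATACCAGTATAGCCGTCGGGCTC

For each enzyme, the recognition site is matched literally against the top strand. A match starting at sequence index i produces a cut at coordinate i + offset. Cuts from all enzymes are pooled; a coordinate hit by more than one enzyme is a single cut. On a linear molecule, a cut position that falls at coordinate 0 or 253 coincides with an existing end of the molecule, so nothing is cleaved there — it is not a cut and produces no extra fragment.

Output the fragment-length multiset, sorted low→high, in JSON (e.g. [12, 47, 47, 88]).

[2,4,4,4,7,7,7,8,8,9,9,10,10,11,11,12,12,13,14,15,16,19,20,21]

Scan for sites:
  OquVI ATACCAGT/2: at [2, 26, 41, 101, 230] ⇒ [4, 28, 43, 103, 232]
  YnoIII TCAA/4: at [13, 120, 149, 163, 185] ⇒ [17, 124, 153, 167, 189]
  MvoV CAGTAAC/1: at [54, 62, 154, 170] ⇒ [55, 63, 155, 171]
  NpsIX GATTGA/2: at [131, 177, 221] ⇒ [133, 179, 223]
  BxoV ACTCTCC/0: at [17, 70, 77, 87, 110, 193, 212] ⇒ [17, 70, 77, 87, 110, 193, 212]

Pooled cuts: [4, 17, 28, 43, 55, 63, 70, 77, 87, 103, 110, 124, 133, 153, 155, 167, 171, 179, 189, 193, 212, 223, 232]

Fragment lengths:
  [0,4): 4 bp
  [4,17): 13 bp
  [17,28): 11 bp
  [28,43): 15 bp
  [43,55): 12 bp
  [55,63): 8 bp
  [63,70): 7 bp
  [70,77): 7 bp
  [77,87): 10 bp
  [87,103): 16 bp
  [103,110): 7 bp
  [110,124): 14 bp
  [124,133): 9 bp
  [133,153): 20 bp
  [153,155): 2 bp
  [155,167): 12 bp
  [167,171): 4 bp
  [171,179): 8 bp
  [179,189): 10 bp
  [189,193): 4 bp
  [193,212): 19 bp
  [212,223): 11 bp
  [223,232): 9 bp
  [232,253): 21 bp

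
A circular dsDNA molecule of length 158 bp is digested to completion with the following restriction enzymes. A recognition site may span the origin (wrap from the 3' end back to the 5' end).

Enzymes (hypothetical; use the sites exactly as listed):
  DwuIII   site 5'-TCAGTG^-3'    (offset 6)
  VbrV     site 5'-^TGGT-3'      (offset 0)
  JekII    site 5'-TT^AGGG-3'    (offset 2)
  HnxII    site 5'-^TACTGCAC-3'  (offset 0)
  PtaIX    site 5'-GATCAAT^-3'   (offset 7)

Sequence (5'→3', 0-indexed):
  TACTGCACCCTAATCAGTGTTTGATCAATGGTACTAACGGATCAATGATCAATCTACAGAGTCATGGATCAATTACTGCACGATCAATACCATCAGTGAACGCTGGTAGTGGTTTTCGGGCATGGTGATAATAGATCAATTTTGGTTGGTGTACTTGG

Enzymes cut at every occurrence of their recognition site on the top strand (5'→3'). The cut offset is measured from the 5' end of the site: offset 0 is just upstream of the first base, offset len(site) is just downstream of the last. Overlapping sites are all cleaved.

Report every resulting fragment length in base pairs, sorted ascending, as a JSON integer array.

Scan for sites:
  DwuIII TCAGTG/6: at [13, 92] ⇒ [19, 98]
  VbrV TGGT/0: at [28, 103, 109, 122, 142, 146, 155] ⇒ [28, 103, 109, 122, 142, 146, 155]
  JekII (TTAGGG, off=2): no sites
  HnxII TACTGCAC/0: at [0, 73] ⇒ [0, 73]
  PtaIX GATCAAT/7: at [22, 39, 46, 66, 81, 133] ⇒ [29, 46, 53, 73, 88, 140]

Pooled cuts: [0, 19, 28, 29, 46, 53, 73, 88, 98, 103, 109, 122, 140, 142, 146, 155]

Fragment lengths:
  0→19: 19 bp
  19→28: 9 bp
  28→29: 1 bp
  29→46: 17 bp
  46→53: 7 bp
  53→73: 20 bp
  73→88: 15 bp
  88→98: 10 bp
  98→103: 5 bp
  103→109: 6 bp
  109→122: 13 bp
  122→140: 18 bp
  140→142: 2 bp
  142→146: 4 bp
  146→155: 9 bp
  155→0 (wrap): 158-155+0 = 3 bp

[1,2,3,4,5,6,7,9,9,10,13,15,17,18,19,20]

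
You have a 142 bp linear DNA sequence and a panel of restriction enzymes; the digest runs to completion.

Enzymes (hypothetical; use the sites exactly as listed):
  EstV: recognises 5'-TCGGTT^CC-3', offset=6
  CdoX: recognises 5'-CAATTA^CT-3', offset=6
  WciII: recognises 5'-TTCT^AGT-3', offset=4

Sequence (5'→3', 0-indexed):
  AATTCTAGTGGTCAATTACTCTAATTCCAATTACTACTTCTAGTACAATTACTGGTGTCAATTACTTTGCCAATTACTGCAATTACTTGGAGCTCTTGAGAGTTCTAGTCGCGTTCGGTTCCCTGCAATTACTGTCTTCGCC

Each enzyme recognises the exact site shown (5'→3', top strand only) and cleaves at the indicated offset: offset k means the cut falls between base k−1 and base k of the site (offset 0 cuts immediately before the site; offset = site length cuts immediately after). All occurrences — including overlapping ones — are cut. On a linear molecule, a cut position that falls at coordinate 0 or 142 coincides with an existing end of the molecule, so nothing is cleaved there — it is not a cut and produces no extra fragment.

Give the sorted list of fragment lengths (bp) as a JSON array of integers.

Scan for sites:
  EstV (TCGGTTCC, off=6): starts [114] → cuts [120]
  CdoX (CAATTACT, off=6): starts [12, 27, 45, 58, 70, 79, 125] → cuts [18, 33, 51, 64, 76, 85, 131]
  WciII (TTCTAGT, off=4): starts [2, 37, 102] → cuts [6, 41, 106]

Pooled cuts: [6, 18, 33, 41, 51, 64, 76, 85, 106, 120, 131]

Fragments:
  [0,6): 6 bp
  [6,18): 12 bp
  [18,33): 15 bp
  [33,41): 8 bp
  [41,51): 10 bp
  [51,64): 13 bp
  [64,76): 12 bp
  [76,85): 9 bp
  [85,106): 21 bp
  [106,120): 14 bp
  [120,131): 11 bp
  [131,142): 11 bp

[6,8,9,10,11,11,12,12,13,14,15,21]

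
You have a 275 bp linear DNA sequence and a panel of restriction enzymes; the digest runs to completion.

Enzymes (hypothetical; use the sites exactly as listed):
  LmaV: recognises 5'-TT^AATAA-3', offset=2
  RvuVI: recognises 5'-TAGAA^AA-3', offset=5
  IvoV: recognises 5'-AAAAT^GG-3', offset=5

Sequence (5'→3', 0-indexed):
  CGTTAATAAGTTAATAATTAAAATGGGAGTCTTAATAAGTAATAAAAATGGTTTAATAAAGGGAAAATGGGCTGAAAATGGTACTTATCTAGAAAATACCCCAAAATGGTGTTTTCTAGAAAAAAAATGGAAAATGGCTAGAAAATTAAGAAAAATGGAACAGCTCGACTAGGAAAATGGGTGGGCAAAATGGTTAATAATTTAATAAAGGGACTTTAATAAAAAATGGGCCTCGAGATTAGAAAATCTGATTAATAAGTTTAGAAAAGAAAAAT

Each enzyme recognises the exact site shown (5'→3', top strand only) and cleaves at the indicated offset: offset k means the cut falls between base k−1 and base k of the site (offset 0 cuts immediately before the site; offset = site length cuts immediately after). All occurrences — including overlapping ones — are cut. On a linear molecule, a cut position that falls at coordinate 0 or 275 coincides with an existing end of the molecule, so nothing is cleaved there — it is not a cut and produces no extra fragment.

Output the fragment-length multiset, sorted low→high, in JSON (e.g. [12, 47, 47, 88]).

[4,4,5,7,7,8,8,8,9,9,9,10,11,12,13,13,13,13,14,14,14,15,16,17,22]

Site scan:
  LmaV TTAATAA/2: at [2, 10, 31, 52, 193, 201, 215, 251] ⇒ [4, 12, 33, 54, 195, 203, 217, 253]
  RvuVI TAGAAAA/5: at [89, 116, 138, 239, 261] ⇒ [94, 121, 143, 244, 266]
  IvoV AAAATGG/5: at [19, 44, 63, 74, 102, 123, 130, 151, 173, 186, 222] ⇒ [24, 49, 68, 79, 107, 128, 135, 156, 178, 191, 227]

Pooled cuts: [4, 12, 24, 33, 49, 54, 68, 79, 94, 107, 121, 128, 135, 143, 156, 178, 191, 195, 203, 217, 227, 244, 253, 266]

Fragments:
  [0,4): 4 bp
  [4,12): 8 bp
  [12,24): 12 bp
  [24,33): 9 bp
  [33,49): 16 bp
  [49,54): 5 bp
  [54,68): 14 bp
  [68,79): 11 bp
  [79,94): 15 bp
  [94,107): 13 bp
  [107,121): 14 bp
  [121,128): 7 bp
  [128,135): 7 bp
  [135,143): 8 bp
  [143,156): 13 bp
  [156,178): 22 bp
  [178,191): 13 bp
  [191,195): 4 bp
  [195,203): 8 bp
  [203,217): 14 bp
  [217,227): 10 bp
  [227,244): 17 bp
  [244,253): 9 bp
  [253,266): 13 bp
  [266,275): 9 bp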